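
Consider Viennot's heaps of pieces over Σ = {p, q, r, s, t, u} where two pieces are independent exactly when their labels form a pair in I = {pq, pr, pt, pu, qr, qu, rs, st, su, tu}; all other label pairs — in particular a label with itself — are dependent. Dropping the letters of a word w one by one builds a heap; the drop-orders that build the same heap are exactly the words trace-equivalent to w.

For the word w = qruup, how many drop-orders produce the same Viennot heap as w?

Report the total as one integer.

20

drop 0:q onto floor
drop 1:r onto floor
drop 2:u onto {1:r}
drop 3:u onto {2:u}
drop 4:p onto floor
ground layer = {0:q, 1:r, 4:p}
drop-orders for the pieces not yet dropped (sum over which currently-grounded one goes next):
  1 to go: {0} 1  {3} 1  {4} 1
  2 to go: {0,3} 2  {0,4} 2  {2,3} 1  {3,4} 2
  3 to go: {0,2,3} 3  {0,3,4} 6  {1,2,3} 1  {2,3,4} 3
  if 0:q drops first: 4 orders
  if 1:r drops first: 12 orders
  if 4:p drops first: 4 orders
heap linearizations: 20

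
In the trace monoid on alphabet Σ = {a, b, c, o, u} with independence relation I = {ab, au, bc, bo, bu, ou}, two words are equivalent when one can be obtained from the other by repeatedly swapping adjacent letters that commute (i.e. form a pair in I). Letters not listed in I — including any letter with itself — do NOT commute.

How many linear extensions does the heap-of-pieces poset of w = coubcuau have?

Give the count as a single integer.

48

piece 0:c — minimal
piece 1:o rests on {0:c}
piece 2:u rests on {0:c}
piece 3:b — minimal
piece 4:c rests on {1:o, 2:u}
piece 5:u rests on {4:c}
piece 6:a rests on {4:c}
piece 7:u rests on {5:u}
minimal pieces: {0:c, 3:b}
ways to finish when only these pieces remain (= sum over removing one remaining piece with nothing left below it):
  1 left: {3}→1  {6}→1  {7}→1
  2 left: {3,6}→2  {3,7}→2  {5,7}→1  {6,7}→2
  3 left: {3,5,7}→3  {3,6,7}→6  {5,6,7}→3
  4 left: {3,5,6,7}→12  {4,5,6,7}→3
  5 left: {1,4,5,6,7}→3  {2,4,5,6,7}→3  {3,4,5,6,7}→15
  6 left: {1,2,4,5,6,7}→6  {1,3,4,5,6,7}→18  {2,3,4,5,6,7}→18
  placing 0:c first → 42 extensions
  placing 3:b first → 6 extensions
total linear extensions = 48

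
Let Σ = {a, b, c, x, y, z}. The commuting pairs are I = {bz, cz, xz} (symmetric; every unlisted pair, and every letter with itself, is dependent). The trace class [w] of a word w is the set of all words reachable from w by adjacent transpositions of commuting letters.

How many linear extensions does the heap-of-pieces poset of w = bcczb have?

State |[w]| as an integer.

5

#0=b has no predecessor
#1=c depends on [0:b]
#2=c depends on [1:c]
#3=z has no predecessor
#4=b depends on [2:c]
sources: [0:b, 3:z]
N(rest) = Σ N(rest − s) over sources s of rest; N(one piece) = 1:
  size 1 → [3]=1  [4]=1
  size 2 → [2,4]=1  [3,4]=2
  size 3 → [1,2,4]=1  [2,3,4]=3
  first=0(b) contributes 4
  first=3(z) contributes 1
|[w]| = 5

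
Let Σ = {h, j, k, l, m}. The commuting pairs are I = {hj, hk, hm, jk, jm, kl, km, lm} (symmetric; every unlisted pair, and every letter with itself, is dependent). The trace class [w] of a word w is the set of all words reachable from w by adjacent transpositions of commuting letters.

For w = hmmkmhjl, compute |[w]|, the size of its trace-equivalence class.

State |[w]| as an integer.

0(h) covers ∅
1(m) covers ∅
2(m) covers 1:m
3(k) covers ∅
4(m) covers 2:m
5(h) covers 0:h
6(j) covers ∅
7(l) covers 5:h, 6:j
floor of heap: 0:h, 1:m, 3:k, 6:j
completions by unplaced set U, small U first (add the entries for U minus each lowest piece of U):
  |U|=1: {3}:1  {4}:1  {7}:1
  |U|=2: {2,4}:1  {3,4}:2  {3,7}:2  {4,7}:2  {5,7}:1  {6,7}:1
  |U|=3: {0,5,7}:1  {1,2,4}:1  {2,3,4}:3  {2,4,7}:3  {3,4,7}:6  {3,5,7}:3  {3,6,7}:3  {4,5,7}:3  {4,6,7}:3  {5,6,7}:2
  |U|=4: {0,3,5,7}:4  {0,4,5,7}:4  {0,5,6,7}:3  {1,2,3,4}:4  {1,2,4,7}:4  {2,3,4,7}:12  {2,4,5,7}:6  {2,4,6,7}:6  {3,4,5,7}:12  {3,4,6,7}:12  {3,5,6,7}:8  {4,5,6,7}:8
  |U|=5: {0,2,4,5,7}:10  {0,3,4,5,7}:20  {0,3,5,6,7}:15  {0,4,5,6,7}:15  {1,2,3,4,7}:20  {1,2,4,5,7}:10  {1,2,4,6,7}:10  {2,3,4,5,7}:30  {2,3,4,6,7}:30  {2,4,5,6,7}:20  {3,4,5,6,7}:40
  |U|=6: {0,1,2,4,5,7}:20  {0,2,3,4,5,7}:60  {0,2,4,5,6,7}:45  {0,3,4,5,6,7}:90  {1,2,3,4,5,7}:60  {1,2,3,4,6,7}:60  {1,2,4,5,6,7}:40  {2,3,4,5,6,7}:120
  start at 0(h): 280
  start at 1(m): 315
  start at 3(k): 105
  start at 6(j): 140
sum over floor = 840

840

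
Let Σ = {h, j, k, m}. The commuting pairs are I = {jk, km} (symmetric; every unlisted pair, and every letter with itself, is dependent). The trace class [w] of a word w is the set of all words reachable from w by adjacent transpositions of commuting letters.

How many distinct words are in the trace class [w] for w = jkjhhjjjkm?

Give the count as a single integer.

#0=j has no predecessor
#1=k has no predecessor
#2=j depends on [0:j]
#3=h depends on [1:k, 2:j]
#4=h depends on [3:h]
#5=j depends on [4:h]
#6=j depends on [5:j]
#7=j depends on [6:j]
#8=k depends on [4:h]
#9=m depends on [7:j]
sources: [0:j, 1:k]
N(rest) = Σ N(rest − s) over sources s of rest; N(one piece) = 1:
  size 1 → [8]=1  [9]=1
  size 2 → [7,9]=1  [8,9]=2
  size 3 → [6,7,9]=1  [7,8,9]=3
  size 4 → [5,6,7,9]=1  [6,7,8,9]=4
  size 5 → [5,6,7,8,9]=5
  size 6 → [4,5,6,7,8,9]=5
  size 7 → [3,4,5,6,7,8,9]=5
  size 8 → [1,3,4,5,6,7,8,9]=5  [2,3,4,5,6,7,8,9]=5
  first=0(j) contributes 10
  first=1(k) contributes 5
|[w]| = 15

15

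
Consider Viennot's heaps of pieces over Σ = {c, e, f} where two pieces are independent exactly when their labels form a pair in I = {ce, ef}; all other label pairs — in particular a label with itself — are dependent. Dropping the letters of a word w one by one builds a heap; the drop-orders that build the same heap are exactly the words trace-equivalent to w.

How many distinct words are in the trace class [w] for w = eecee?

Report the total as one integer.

5

0(e) covers ∅
1(e) covers 0:e
2(c) covers ∅
3(e) covers 1:e
4(e) covers 3:e
floor of heap: 0:e, 2:c
completions by unplaced set U, small U first (add the entries for U minus each lowest piece of U):
  |U|=1: {2}:1  {4}:1
  |U|=2: {2,4}:2  {3,4}:1
  |U|=3: {1,3,4}:1  {2,3,4}:3
  start at 0(e): 4
  start at 2(c): 1
sum over floor = 5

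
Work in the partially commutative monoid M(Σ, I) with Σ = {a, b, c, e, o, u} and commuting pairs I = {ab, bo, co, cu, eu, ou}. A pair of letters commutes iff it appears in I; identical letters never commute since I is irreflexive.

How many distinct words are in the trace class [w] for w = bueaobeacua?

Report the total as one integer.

#0=b has no predecessor
#1=u depends on [0:b]
#2=e depends on [0:b]
#3=a depends on [1:u, 2:e]
#4=o depends on [3:a]
#5=b depends on [1:u, 2:e]
#6=e depends on [4:o, 5:b]
#7=a depends on [6:e]
#8=c depends on [7:a]
#9=u depends on [7:a]
#10=a depends on [8:c, 9:u]
sources: [0:b]
N(rest) = Σ N(rest − s) over sources s of rest; N(one piece) = 1:
  size 1 → [10]=1
  size 2 → [8,10]=1  [9,10]=1
  size 3 → [8,9,10]=2
  size 4 → [7,8,9,10]=2
  size 5 → [6,7,8,9,10]=2
  size 6 → [4,6,7,8,9,10]=2  [5,6,7,8,9,10]=2
  size 7 → [3,4,6,7,8,9,10]=2  [4,5,6,7,8,9,10]=4
  size 8 → [3,4,5,6,7,8,9,10]=6
  size 9 → [1,3,4,5,6,7,8,9,10]=6  [2,3,4,5,6,7,8,9,10]=6
  first=0(b) contributes 12

12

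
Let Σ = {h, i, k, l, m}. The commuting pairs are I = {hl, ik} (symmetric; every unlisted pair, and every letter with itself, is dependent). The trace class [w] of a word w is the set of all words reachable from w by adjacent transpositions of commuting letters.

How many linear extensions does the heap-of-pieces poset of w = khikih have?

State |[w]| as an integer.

0(k) covers ∅
1(h) covers 0:k
2(i) covers 1:h
3(k) covers 1:h
4(i) covers 2:i
5(h) covers 3:k, 4:i
floor of heap: 0:k
completions by unplaced set U, small U first (add the entries for U minus each lowest piece of U):
  |U|=1: {5}:1
  |U|=2: {3,5}:1  {4,5}:1
  |U|=3: {2,4,5}:1  {3,4,5}:2
  |U|=4: {2,3,4,5}:3
  start at 0(k): 3

3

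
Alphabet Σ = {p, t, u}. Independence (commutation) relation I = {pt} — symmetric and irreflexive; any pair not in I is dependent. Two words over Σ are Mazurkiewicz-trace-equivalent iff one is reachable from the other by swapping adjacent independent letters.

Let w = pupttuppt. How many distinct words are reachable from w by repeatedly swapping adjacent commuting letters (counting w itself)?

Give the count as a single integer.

9

piece 0:p — minimal
piece 1:u rests on {0:p}
piece 2:p rests on {1:u}
piece 3:t rests on {1:u}
piece 4:t rests on {3:t}
piece 5:u rests on {2:p, 4:t}
piece 6:p rests on {5:u}
piece 7:p rests on {6:p}
piece 8:t rests on {5:u}
minimal pieces: {0:p}
ways to finish when only these pieces remain (= sum over removing one remaining piece with nothing left below it):
  1 left: {7}→1  {8}→1
  2 left: {6,7}→1  {7,8}→2
  3 left: {6,7,8}→3
  4 left: {5,6,7,8}→3
  5 left: {2,5,6,7,8}→3  {4,5,6,7,8}→3
  6 left: {2,4,5,6,7,8}→6  {3,4,5,6,7,8}→3
  7 left: {2,3,4,5,6,7,8}→9
  placing 0:p first → 9 extensions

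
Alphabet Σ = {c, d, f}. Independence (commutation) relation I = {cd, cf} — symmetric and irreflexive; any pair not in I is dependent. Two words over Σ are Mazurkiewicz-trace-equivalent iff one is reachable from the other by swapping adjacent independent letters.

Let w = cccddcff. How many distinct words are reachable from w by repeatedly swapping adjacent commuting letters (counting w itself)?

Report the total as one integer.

0(c) covers ∅
1(c) covers 0:c
2(c) covers 1:c
3(d) covers ∅
4(d) covers 3:d
5(c) covers 2:c
6(f) covers 4:d
7(f) covers 6:f
floor of heap: 0:c, 3:d
completions by unplaced set U, small U first (add the entries for U minus each lowest piece of U):
  |U|=1: {5}:1  {7}:1
  |U|=2: {2,5}:1  {5,7}:2  {6,7}:1
  |U|=3: {1,2,5}:1  {2,5,7}:3  {4,6,7}:1  {5,6,7}:3
  |U|=4: {0,1,2,5}:1  {1,2,5,7}:4  {2,5,6,7}:6  {3,4,6,7}:1  {4,5,6,7}:4
  |U|=5: {0,1,2,5,7}:5  {1,2,5,6,7}:10  {2,4,5,6,7}:10  {3,4,5,6,7}:5
  |U|=6: {0,1,2,5,6,7}:15  {1,2,4,5,6,7}:20  {2,3,4,5,6,7}:15
  start at 0(c): 35
  start at 3(d): 35
sum over floor = 70

70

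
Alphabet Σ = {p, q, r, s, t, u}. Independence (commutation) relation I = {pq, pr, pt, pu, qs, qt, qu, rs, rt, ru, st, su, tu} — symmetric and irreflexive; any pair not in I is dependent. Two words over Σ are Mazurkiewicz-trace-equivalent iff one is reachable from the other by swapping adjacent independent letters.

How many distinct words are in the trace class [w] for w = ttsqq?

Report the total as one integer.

#0=t has no predecessor
#1=t depends on [0:t]
#2=s has no predecessor
#3=q has no predecessor
#4=q depends on [3:q]
sources: [0:t, 2:s, 3:q]
N(rest) = Σ N(rest − s) over sources s of rest; N(one piece) = 1:
  size 1 → [1]=1  [2]=1  [4]=1
  size 2 → [0,1]=1  [1,2]=2  [1,4]=2  [2,4]=2  [3,4]=1
  size 3 → [0,1,2]=3  [0,1,4]=3  [1,2,4]=6  [1,3,4]=3  [2,3,4]=3
  first=0(t) contributes 12
  first=2(s) contributes 6
  first=3(q) contributes 12
|[w]| = 30

30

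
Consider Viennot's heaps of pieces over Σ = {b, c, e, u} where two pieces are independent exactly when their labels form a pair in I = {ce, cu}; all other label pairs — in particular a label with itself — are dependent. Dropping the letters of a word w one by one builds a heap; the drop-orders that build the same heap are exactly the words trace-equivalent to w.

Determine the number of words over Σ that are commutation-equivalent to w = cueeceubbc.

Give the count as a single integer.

piece 0:c — minimal
piece 1:u — minimal
piece 2:e rests on {1:u}
piece 3:e rests on {2:e}
piece 4:c rests on {0:c}
piece 5:e rests on {3:e}
piece 6:u rests on {5:e}
piece 7:b rests on {4:c, 6:u}
piece 8:b rests on {7:b}
piece 9:c rests on {8:b}
minimal pieces: {0:c, 1:u}
ways to finish when only these pieces remain (= sum over removing one remaining piece with nothing left below it):
  1 left: {9}→1
  2 left: {8,9}→1
  3 left: {7,8,9}→1
  4 left: {4,7,8,9}→1  {6,7,8,9}→1
  5 left: {0,4,7,8,9}→1  {4,6,7,8,9}→2  {5,6,7,8,9}→1
  6 left: {0,4,6,7,8,9}→3  {3,5,6,7,8,9}→1  {4,5,6,7,8,9}→3
  7 left: {0,4,5,6,7,8,9}→6  {2,3,5,6,7,8,9}→1  {3,4,5,6,7,8,9}→4
  8 left: {0,3,4,5,6,7,8,9}→10  {1,2,3,5,6,7,8,9}→1  {2,3,4,5,6,7,8,9}→5
  placing 0:c first → 6 extensions
  placing 1:u first → 15 extensions
total linear extensions = 21

21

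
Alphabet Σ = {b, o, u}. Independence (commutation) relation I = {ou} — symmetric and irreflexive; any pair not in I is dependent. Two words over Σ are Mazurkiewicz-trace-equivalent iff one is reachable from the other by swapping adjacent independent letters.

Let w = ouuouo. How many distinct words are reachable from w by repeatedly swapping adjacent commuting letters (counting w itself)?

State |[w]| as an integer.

20

0(o) covers ∅
1(u) covers ∅
2(u) covers 1:u
3(o) covers 0:o
4(u) covers 2:u
5(o) covers 3:o
floor of heap: 0:o, 1:u
completions by unplaced set U, small U first (add the entries for U minus each lowest piece of U):
  |U|=1: {4}:1  {5}:1
  |U|=2: {2,4}:1  {3,5}:1  {4,5}:2
  |U|=3: {0,3,5}:1  {1,2,4}:1  {2,4,5}:3  {3,4,5}:3
  |U|=4: {0,3,4,5}:4  {1,2,4,5}:4  {2,3,4,5}:6
  start at 0(o): 10
  start at 1(u): 10
sum over floor = 20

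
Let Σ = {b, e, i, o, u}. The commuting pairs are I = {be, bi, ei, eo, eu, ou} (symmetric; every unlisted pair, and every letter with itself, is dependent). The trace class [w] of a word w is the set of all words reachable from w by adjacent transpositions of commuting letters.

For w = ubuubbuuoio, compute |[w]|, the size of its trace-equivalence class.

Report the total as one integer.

#0=u has no predecessor
#1=b depends on [0:u]
#2=u depends on [1:b]
#3=u depends on [2:u]
#4=b depends on [3:u]
#5=b depends on [4:b]
#6=u depends on [5:b]
#7=u depends on [6:u]
#8=o depends on [5:b]
#9=i depends on [7:u, 8:o]
#10=o depends on [9:i]
sources: [0:u]
N(rest) = Σ N(rest − s) over sources s of rest; N(one piece) = 1:
  size 1 → [10]=1
  size 2 → [9,10]=1
  size 3 → [7,9,10]=1  [8,9,10]=1
  size 4 → [6,7,9,10]=1  [7,8,9,10]=2
  size 5 → [6,7,8,9,10]=3
  size 6 → [5,6,7,8,9,10]=3
  size 7 → [4,5,6,7,8,9,10]=3
  size 8 → [3,4,5,6,7,8,9,10]=3
  size 9 → [2,3,4,5,6,7,8,9,10]=3
  first=0(u) contributes 3

3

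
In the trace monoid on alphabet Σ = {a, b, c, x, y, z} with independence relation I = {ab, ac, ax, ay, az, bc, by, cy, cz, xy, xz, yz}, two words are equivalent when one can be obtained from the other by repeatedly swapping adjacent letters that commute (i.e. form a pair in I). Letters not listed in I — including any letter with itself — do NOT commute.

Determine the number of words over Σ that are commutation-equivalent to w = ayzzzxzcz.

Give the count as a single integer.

drop 0:a onto floor
drop 1:y onto floor
drop 2:z onto floor
drop 3:z onto {2:z}
drop 4:z onto {3:z}
drop 5:x onto floor
drop 6:z onto {4:z}
drop 7:c onto {5:x}
drop 8:z onto {6:z}
ground layer = {0:a, 1:y, 2:z, 5:x}
drop-orders for the pieces not yet dropped (sum over which currently-grounded one goes next):
  1 to go: {0} 1  {1} 1  {7} 1  {8} 1
  2 to go: {0,1} 2  {0,7} 2  {0,8} 2  {1,7} 2  {1,8} 2  {5,7} 1  {6,8} 1  {7,8} 2
  3 to go: {0,1,7} 6  {0,1,8} 6  {0,5,7} 3  {0,6,8} 3  {0,7,8} 6  {1,5,7} 3  {1,6,8} 3  {1,7,8} 6  {4,6,8} 1  {5,7,8} 3  {6,7,8} 3
  4 to go: {0,1,5,7} 12  {0,1,6,8} 12  {0,1,7,8} 24  {0,4,6,8} 4  {0,5,7,8} 12  {0,6,7,8} 12  {1,4,6,8} 4  {1,5,7,8} 12  {1,6,7,8} 12  {3,4,6,8} 1  {4,6,7,8} 4  {5,6,7,8} 6
  5 to go: {0,1,4,6,8} 20  {0,1,5,7,8} 60  {0,1,6,7,8} 60  {0,3,4,6,8} 5  {0,4,6,7,8} 20  {0,5,6,7,8} 30  {1,3,4,6,8} 5  {1,4,6,7,8} 20  {1,5,6,7,8} 30  {2,3,4,6,8} 1  {3,4,6,7,8} 5  {4,5,6,7,8} 10
  6 to go: {0,1,3,4,6,8} 30  {0,1,4,6,7,8} 120  {0,1,5,6,7,8} 180  {0,2,3,4,6,8} 6  {0,3,4,6,7,8} 30  {0,4,5,6,7,8} 60  {1,2,3,4,6,8} 6  {1,3,4,6,7,8} 30  {1,4,5,6,7,8} 60  {2,3,4,6,7,8} 6  {3,4,5,6,7,8} 15
  7 to go: {0,1,2,3,4,6,8} 42  {0,1,3,4,6,7,8} 210  {0,1,4,5,6,7,8} 420  {0,2,3,4,6,7,8} 42  {0,3,4,5,6,7,8} 105  {1,2,3,4,6,7,8} 42  {1,3,4,5,6,7,8} 105  {2,3,4,5,6,7,8} 21
  if 0:a drops first: 168 orders
  if 1:y drops first: 168 orders
  if 2:z drops first: 840 orders
  if 5:x drops first: 336 orders
heap linearizations: 1512

1512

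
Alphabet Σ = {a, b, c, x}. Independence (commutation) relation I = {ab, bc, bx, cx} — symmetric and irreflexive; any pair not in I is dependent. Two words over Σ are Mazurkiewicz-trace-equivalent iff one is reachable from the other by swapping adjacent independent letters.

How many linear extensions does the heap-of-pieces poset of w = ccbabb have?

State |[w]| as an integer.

drop 0:c onto floor
drop 1:c onto {0:c}
drop 2:b onto floor
drop 3:a onto {1:c}
drop 4:b onto {2:b}
drop 5:b onto {4:b}
ground layer = {0:c, 2:b}
drop-orders for the pieces not yet dropped (sum over which currently-grounded one goes next):
  1 to go: {3} 1  {5} 1
  2 to go: {1,3} 1  {3,5} 2  {4,5} 1
  3 to go: {0,1,3} 1  {1,3,5} 3  {2,4,5} 1  {3,4,5} 3
  4 to go: {0,1,3,5} 4  {1,3,4,5} 6  {2,3,4,5} 4
  if 0:c drops first: 10 orders
  if 2:b drops first: 10 orders
heap linearizations: 20

20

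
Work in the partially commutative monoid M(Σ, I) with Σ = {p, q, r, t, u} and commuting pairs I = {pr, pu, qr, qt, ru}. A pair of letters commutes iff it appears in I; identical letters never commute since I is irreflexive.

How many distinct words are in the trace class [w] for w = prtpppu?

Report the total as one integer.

#0=p has no predecessor
#1=r has no predecessor
#2=t depends on [0:p, 1:r]
#3=p depends on [2:t]
#4=p depends on [3:p]
#5=p depends on [4:p]
#6=u depends on [2:t]
sources: [0:p, 1:r]
N(rest) = Σ N(rest − s) over sources s of rest; N(one piece) = 1:
  size 1 → [5]=1  [6]=1
  size 2 → [4,5]=1  [5,6]=2
  size 3 → [3,4,5]=1  [4,5,6]=3
  size 4 → [3,4,5,6]=4
  size 5 → [2,3,4,5,6]=4
  first=0(p) contributes 4
  first=1(r) contributes 4
|[w]| = 8

8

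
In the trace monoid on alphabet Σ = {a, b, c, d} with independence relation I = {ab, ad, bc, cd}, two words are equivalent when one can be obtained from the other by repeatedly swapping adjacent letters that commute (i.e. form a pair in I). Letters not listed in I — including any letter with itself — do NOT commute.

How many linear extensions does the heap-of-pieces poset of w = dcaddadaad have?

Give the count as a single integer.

0(d) covers ∅
1(c) covers ∅
2(a) covers 1:c
3(d) covers 0:d
4(d) covers 3:d
5(a) covers 2:a
6(d) covers 4:d
7(a) covers 5:a
8(a) covers 7:a
9(d) covers 6:d
floor of heap: 0:d, 1:c
completions by unplaced set U, small U first (add the entries for U minus each lowest piece of U):
  |U|=1: {8}:1  {9}:1
  |U|=2: {6,9}:1  {7,8}:1  {8,9}:2
  |U|=3: {4,6,9}:1  {5,7,8}:1  {6,8,9}:3  {7,8,9}:3
  |U|=4: {2,5,7,8}:1  {3,4,6,9}:1  {4,6,8,9}:4  {5,7,8,9}:4  {6,7,8,9}:6
  |U|=5: {0,3,4,6,9}:1  {1,2,5,7,8}:1  {2,5,7,8,9}:5  {3,4,6,8,9}:5  {4,6,7,8,9}:10  {5,6,7,8,9}:10
  |U|=6: {0,3,4,6,8,9}:6  {1,2,5,7,8,9}:6  {2,5,6,7,8,9}:15  {3,4,6,7,8,9}:15  {4,5,6,7,8,9}:20
  |U|=7: {0,3,4,6,7,8,9}:21  {1,2,5,6,7,8,9}:21  {2,4,5,6,7,8,9}:35  {3,4,5,6,7,8,9}:35
  |U|=8: {0,3,4,5,6,7,8,9}:56  {1,2,4,5,6,7,8,9}:56  {2,3,4,5,6,7,8,9}:70
  start at 0(d): 126
  start at 1(c): 126
sum over floor = 252

252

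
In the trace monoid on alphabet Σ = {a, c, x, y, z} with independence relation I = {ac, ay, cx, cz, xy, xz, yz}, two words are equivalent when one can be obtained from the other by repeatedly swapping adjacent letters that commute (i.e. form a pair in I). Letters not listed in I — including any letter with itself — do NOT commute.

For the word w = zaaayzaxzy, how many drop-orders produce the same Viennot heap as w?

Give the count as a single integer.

0(z) covers ∅
1(a) covers 0:z
2(a) covers 1:a
3(a) covers 2:a
4(y) covers ∅
5(z) covers 3:a
6(a) covers 5:z
7(x) covers 6:a
8(z) covers 6:a
9(y) covers 4:y
floor of heap: 0:z, 4:y
completions by unplaced set U, small U first (add the entries for U minus each lowest piece of U):
  |U|=1: {7}:1  {8}:1  {9}:1
  |U|=2: {4,9}:1  {7,8}:2  {7,9}:2  {8,9}:2
  |U|=3: {4,7,9}:3  {4,8,9}:3  {6,7,8}:2  {7,8,9}:6
  |U|=4: {4,7,8,9}:12  {5,6,7,8}:2  {6,7,8,9}:8
  |U|=5: {3,5,6,7,8}:2  {4,6,7,8,9}:20  {5,6,7,8,9}:10
  |U|=6: {2,3,5,6,7,8}:2  {3,5,6,7,8,9}:12  {4,5,6,7,8,9}:30
  |U|=7: {1,2,3,5,6,7,8}:2  {2,3,5,6,7,8,9}:14  {3,4,5,6,7,8,9}:42
  |U|=8: {0,1,2,3,5,6,7,8}:2  {1,2,3,5,6,7,8,9}:16  {2,3,4,5,6,7,8,9}:56
  start at 0(z): 72
  start at 4(y): 18
sum over floor = 90

90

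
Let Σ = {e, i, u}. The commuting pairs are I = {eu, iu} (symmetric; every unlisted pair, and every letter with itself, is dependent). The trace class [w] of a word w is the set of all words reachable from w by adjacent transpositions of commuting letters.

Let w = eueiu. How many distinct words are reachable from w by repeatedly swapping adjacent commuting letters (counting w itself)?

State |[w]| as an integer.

10

drop 0:e onto floor
drop 1:u onto floor
drop 2:e onto {0:e}
drop 3:i onto {2:e}
drop 4:u onto {1:u}
ground layer = {0:e, 1:u}
drop-orders for the pieces not yet dropped (sum over which currently-grounded one goes next):
  1 to go: {3} 1  {4} 1
  2 to go: {1,4} 1  {2,3} 1  {3,4} 2
  3 to go: {0,2,3} 1  {1,3,4} 3  {2,3,4} 3
  if 0:e drops first: 6 orders
  if 1:u drops first: 4 orders
heap linearizations: 10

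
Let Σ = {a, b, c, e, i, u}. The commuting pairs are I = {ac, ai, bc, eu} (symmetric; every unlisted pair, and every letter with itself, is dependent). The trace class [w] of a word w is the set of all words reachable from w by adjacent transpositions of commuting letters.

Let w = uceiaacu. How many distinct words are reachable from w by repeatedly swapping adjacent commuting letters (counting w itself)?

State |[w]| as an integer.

0(u) covers ∅
1(c) covers 0:u
2(e) covers 1:c
3(i) covers 2:e
4(a) covers 2:e
5(a) covers 4:a
6(c) covers 3:i
7(u) covers 5:a, 6:c
floor of heap: 0:u
completions by unplaced set U, small U first (add the entries for U minus each lowest piece of U):
  |U|=1: {7}:1
  |U|=2: {5,7}:1  {6,7}:1
  |U|=3: {3,6,7}:1  {4,5,7}:1  {5,6,7}:2
  |U|=4: {3,5,6,7}:3  {4,5,6,7}:3
  |U|=5: {3,4,5,6,7}:6
  |U|=6: {2,3,4,5,6,7}:6
  start at 0(u): 6

6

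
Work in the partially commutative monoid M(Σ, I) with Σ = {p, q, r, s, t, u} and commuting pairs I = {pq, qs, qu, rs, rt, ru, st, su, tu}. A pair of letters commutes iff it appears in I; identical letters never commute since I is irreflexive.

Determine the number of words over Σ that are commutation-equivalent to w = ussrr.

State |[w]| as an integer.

#0=u has no predecessor
#1=s has no predecessor
#2=s depends on [1:s]
#3=r has no predecessor
#4=r depends on [3:r]
sources: [0:u, 1:s, 3:r]
N(rest) = Σ N(rest − s) over sources s of rest; N(one piece) = 1:
  size 1 → [0]=1  [2]=1  [4]=1
  size 2 → [0,2]=2  [0,4]=2  [1,2]=1  [2,4]=2  [3,4]=1
  size 3 → [0,1,2]=3  [0,2,4]=6  [0,3,4]=3  [1,2,4]=3  [2,3,4]=3
  first=0(u) contributes 6
  first=1(s) contributes 12
  first=3(r) contributes 12
|[w]| = 30

30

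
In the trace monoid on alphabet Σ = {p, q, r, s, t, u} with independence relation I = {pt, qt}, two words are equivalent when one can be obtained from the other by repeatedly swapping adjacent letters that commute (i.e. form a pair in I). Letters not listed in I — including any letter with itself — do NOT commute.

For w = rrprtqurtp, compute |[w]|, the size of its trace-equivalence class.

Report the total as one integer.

piece 0:r — minimal
piece 1:r rests on {0:r}
piece 2:p rests on {1:r}
piece 3:r rests on {2:p}
piece 4:t rests on {3:r}
piece 5:q rests on {3:r}
piece 6:u rests on {4:t, 5:q}
piece 7:r rests on {6:u}
piece 8:t rests on {7:r}
piece 9:p rests on {7:r}
minimal pieces: {0:r}
ways to finish when only these pieces remain (= sum over removing one remaining piece with nothing left below it):
  1 left: {8}→1  {9}→1
  2 left: {8,9}→2
  3 left: {7,8,9}→2
  4 left: {6,7,8,9}→2
  5 left: {4,6,7,8,9}→2  {5,6,7,8,9}→2
  6 left: {4,5,6,7,8,9}→4
  7 left: {3,4,5,6,7,8,9}→4
  8 left: {2,3,4,5,6,7,8,9}→4
  placing 0:r first → 4 extensions

4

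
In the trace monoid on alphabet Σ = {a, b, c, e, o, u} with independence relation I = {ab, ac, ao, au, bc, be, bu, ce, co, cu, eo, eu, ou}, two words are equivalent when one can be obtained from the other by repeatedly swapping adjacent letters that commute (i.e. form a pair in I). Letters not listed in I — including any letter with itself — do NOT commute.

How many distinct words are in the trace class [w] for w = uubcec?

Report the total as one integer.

180

drop 0:u onto floor
drop 1:u onto {0:u}
drop 2:b onto floor
drop 3:c onto floor
drop 4:e onto floor
drop 5:c onto {3:c}
ground layer = {0:u, 2:b, 3:c, 4:e}
drop-orders for the pieces not yet dropped (sum over which currently-grounded one goes next):
  1 to go: {1} 1  {2} 1  {4} 1  {5} 1
  2 to go: {0,1} 1  {1,2} 2  {1,4} 2  {1,5} 2  {2,4} 2  {2,5} 2  {3,5} 1  {4,5} 2
  3 to go: {0,1,2} 3  {0,1,4} 3  {0,1,5} 3  {1,2,4} 6  {1,2,5} 6  {1,3,5} 3  {1,4,5} 6  {2,3,5} 3  {2,4,5} 6  {3,4,5} 3
  4 to go: {0,1,2,4} 12  {0,1,2,5} 12  {0,1,3,5} 6  {0,1,4,5} 12  {1,2,3,5} 12  {1,2,4,5} 24  {1,3,4,5} 12  {2,3,4,5} 12
  if 0:u drops first: 60 orders
  if 2:b drops first: 30 orders
  if 3:c drops first: 60 orders
  if 4:e drops first: 30 orders
heap linearizations: 180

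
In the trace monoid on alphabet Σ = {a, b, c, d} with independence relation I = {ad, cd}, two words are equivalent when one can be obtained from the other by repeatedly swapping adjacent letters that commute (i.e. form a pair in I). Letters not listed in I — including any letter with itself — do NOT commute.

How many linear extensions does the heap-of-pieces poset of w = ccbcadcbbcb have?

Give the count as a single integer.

drop 0:c onto floor
drop 1:c onto {0:c}
drop 2:b onto {1:c}
drop 3:c onto {2:b}
drop 4:a onto {3:c}
drop 5:d onto {2:b}
drop 6:c onto {4:a}
drop 7:b onto {5:d, 6:c}
drop 8:b onto {7:b}
drop 9:c onto {8:b}
drop 10:b onto {9:c}
ground layer = {0:c}
drop-orders for the pieces not yet dropped (sum over which currently-grounded one goes next):
  1 to go: {10} 1
  2 to go: {9,10} 1
  3 to go: {8,9,10} 1
  4 to go: {7,8,9,10} 1
  5 to go: {5,7,8,9,10} 1  {6,7,8,9,10} 1
  6 to go: {4,6,7,8,9,10} 1  {5,6,7,8,9,10} 2
  7 to go: {3,4,6,7,8,9,10} 1  {4,5,6,7,8,9,10} 3
  8 to go: {3,4,5,6,7,8,9,10} 4
  9 to go: {2,3,4,5,6,7,8,9,10} 4
  if 0:c drops first: 4 orders

4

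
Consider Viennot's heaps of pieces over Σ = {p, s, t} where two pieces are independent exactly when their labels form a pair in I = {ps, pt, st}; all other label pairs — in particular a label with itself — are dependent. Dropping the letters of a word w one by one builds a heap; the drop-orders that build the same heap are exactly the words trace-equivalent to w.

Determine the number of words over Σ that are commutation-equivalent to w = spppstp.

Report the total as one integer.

0(s) covers ∅
1(p) covers ∅
2(p) covers 1:p
3(p) covers 2:p
4(s) covers 0:s
5(t) covers ∅
6(p) covers 3:p
floor of heap: 0:s, 1:p, 5:t
completions by unplaced set U, small U first (add the entries for U minus each lowest piece of U):
  |U|=1: {4}:1  {5}:1  {6}:1
  |U|=2: {0,4}:1  {3,6}:1  {4,5}:2  {4,6}:2  {5,6}:2
  |U|=3: {0,4,5}:3  {0,4,6}:3  {2,3,6}:1  {3,4,6}:3  {3,5,6}:3  {4,5,6}:6
  |U|=4: {0,3,4,6}:6  {0,4,5,6}:12  {1,2,3,6}:1  {2,3,4,6}:4  {2,3,5,6}:4  {3,4,5,6}:12
  |U|=5: {0,2,3,4,6}:10  {0,3,4,5,6}:30  {1,2,3,4,6}:5  {1,2,3,5,6}:5  {2,3,4,5,6}:20
  start at 0(s): 30
  start at 1(p): 60
  start at 5(t): 15
sum over floor = 105

105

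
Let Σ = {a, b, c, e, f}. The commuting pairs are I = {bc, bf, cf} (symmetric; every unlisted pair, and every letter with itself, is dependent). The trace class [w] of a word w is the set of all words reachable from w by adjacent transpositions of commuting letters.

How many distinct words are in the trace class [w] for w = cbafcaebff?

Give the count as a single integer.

12

drop 0:c onto floor
drop 1:b onto floor
drop 2:a onto {0:c, 1:b}
drop 3:f onto {2:a}
drop 4:c onto {2:a}
drop 5:a onto {3:f, 4:c}
drop 6:e onto {5:a}
drop 7:b onto {6:e}
drop 8:f onto {6:e}
drop 9:f onto {8:f}
ground layer = {0:c, 1:b}
drop-orders for the pieces not yet dropped (sum over which currently-grounded one goes next):
  1 to go: {7} 1  {9} 1
  2 to go: {7,9} 2  {8,9} 1
  3 to go: {7,8,9} 3
  4 to go: {6,7,8,9} 3
  5 to go: {5,6,7,8,9} 3
  6 to go: {3,5,6,7,8,9} 3  {4,5,6,7,8,9} 3
  7 to go: {3,4,5,6,7,8,9} 6
  8 to go: {2,3,4,5,6,7,8,9} 6
  if 0:c drops first: 6 orders
  if 1:b drops first: 6 orders
heap linearizations: 12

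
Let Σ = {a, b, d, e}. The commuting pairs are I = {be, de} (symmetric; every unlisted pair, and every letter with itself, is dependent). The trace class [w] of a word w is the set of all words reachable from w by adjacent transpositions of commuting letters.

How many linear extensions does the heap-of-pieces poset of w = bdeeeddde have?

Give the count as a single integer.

126

piece 0:b — minimal
piece 1:d rests on {0:b}
piece 2:e — minimal
piece 3:e rests on {2:e}
piece 4:e rests on {3:e}
piece 5:d rests on {1:d}
piece 6:d rests on {5:d}
piece 7:d rests on {6:d}
piece 8:e rests on {4:e}
minimal pieces: {0:b, 2:e}
ways to finish when only these pieces remain (= sum over removing one remaining piece with nothing left below it):
  1 left: {7}→1  {8}→1
  2 left: {4,8}→1  {6,7}→1  {7,8}→2
  3 left: {3,4,8}→1  {4,7,8}→3  {5,6,7}→1  {6,7,8}→3
  4 left: {1,5,6,7}→1  {2,3,4,8}→1  {3,4,7,8}→4  {4,6,7,8}→6  {5,6,7,8}→4
  5 left: {0,1,5,6,7}→1  {1,5,6,7,8}→5  {2,3,4,7,8}→5  {3,4,6,7,8}→10  {4,5,6,7,8}→10
  6 left: {0,1,5,6,7,8}→6  {1,4,5,6,7,8}→15  {2,3,4,6,7,8}→15  {3,4,5,6,7,8}→20
  7 left: {0,1,4,5,6,7,8}→21  {1,3,4,5,6,7,8}→35  {2,3,4,5,6,7,8}→35
  placing 0:b first → 70 extensions
  placing 2:e first → 56 extensions
total linear extensions = 126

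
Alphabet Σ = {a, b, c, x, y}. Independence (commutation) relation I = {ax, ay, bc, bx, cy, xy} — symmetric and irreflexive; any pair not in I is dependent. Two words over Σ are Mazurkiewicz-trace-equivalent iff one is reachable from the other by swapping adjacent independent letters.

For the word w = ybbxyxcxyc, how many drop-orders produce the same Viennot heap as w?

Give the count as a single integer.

252

#0=y has no predecessor
#1=b depends on [0:y]
#2=b depends on [1:b]
#3=x has no predecessor
#4=y depends on [2:b]
#5=x depends on [3:x]
#6=c depends on [5:x]
#7=x depends on [6:c]
#8=y depends on [4:y]
#9=c depends on [7:x]
sources: [0:y, 3:x]
N(rest) = Σ N(rest − s) over sources s of rest; N(one piece) = 1:
  size 1 → [8]=1  [9]=1
  size 2 → [4,8]=1  [7,9]=1  [8,9]=2
  size 3 → [2,4,8]=1  [4,8,9]=3  [6,7,9]=1  [7,8,9]=3
  size 4 → [1,2,4,8]=1  [2,4,8,9]=4  [4,7,8,9]=6  [5,6,7,9]=1  [6,7,8,9]=4
  size 5 → [0,1,2,4,8]=1  [1,2,4,8,9]=5  [2,4,7,8,9]=10  [3,5,6,7,9]=1  [4,6,7,8,9]=10  [5,6,7,8,9]=5
  size 6 → [0,1,2,4,8,9]=6  [1,2,4,7,8,9]=15  [2,4,6,7,8,9]=20  [3,5,6,7,8,9]=6  [4,5,6,7,8,9]=15
  size 7 → [0,1,2,4,7,8,9]=21  [1,2,4,6,7,8,9]=35  [2,4,5,6,7,8,9]=35  [3,4,5,6,7,8,9]=21
  size 8 → [0,1,2,4,6,7,8,9]=56  [1,2,4,5,6,7,8,9]=70  [2,3,4,5,6,7,8,9]=56
  first=0(y) contributes 126
  first=3(x) contributes 126
|[w]| = 252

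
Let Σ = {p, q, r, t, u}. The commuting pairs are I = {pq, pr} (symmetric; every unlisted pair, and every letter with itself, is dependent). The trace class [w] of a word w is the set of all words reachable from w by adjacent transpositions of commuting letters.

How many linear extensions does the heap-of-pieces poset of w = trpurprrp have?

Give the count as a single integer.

20

0(t) covers ∅
1(r) covers 0:t
2(p) covers 0:t
3(u) covers 1:r, 2:p
4(r) covers 3:u
5(p) covers 3:u
6(r) covers 4:r
7(r) covers 6:r
8(p) covers 5:p
floor of heap: 0:t
completions by unplaced set U, small U first (add the entries for U minus each lowest piece of U):
  |U|=1: {7}:1  {8}:1
  |U|=2: {5,8}:1  {6,7}:1  {7,8}:2
  |U|=3: {4,6,7}:1  {5,7,8}:3  {6,7,8}:3
  |U|=4: {4,6,7,8}:4  {5,6,7,8}:6
  |U|=5: {4,5,6,7,8}:10
  |U|=6: {3,4,5,6,7,8}:10
  |U|=7: {1,3,4,5,6,7,8}:10  {2,3,4,5,6,7,8}:10
  start at 0(t): 20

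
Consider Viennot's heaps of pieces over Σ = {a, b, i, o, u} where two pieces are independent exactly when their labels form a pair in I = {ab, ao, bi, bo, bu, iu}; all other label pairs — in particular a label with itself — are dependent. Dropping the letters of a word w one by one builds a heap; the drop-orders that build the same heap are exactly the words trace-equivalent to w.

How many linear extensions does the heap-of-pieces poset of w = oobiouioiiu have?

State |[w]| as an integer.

66

0(o) covers ∅
1(o) covers 0:o
2(b) covers ∅
3(i) covers 1:o
4(o) covers 3:i
5(u) covers 4:o
6(i) covers 4:o
7(o) covers 5:u, 6:i
8(i) covers 7:o
9(i) covers 8:i
10(u) covers 7:o
floor of heap: 0:o, 2:b
completions by unplaced set U, small U first (add the entries for U minus each lowest piece of U):
  |U|=1: {2}:1  {9}:1  {10}:1
  |U|=2: {2,9}:2  {2,10}:2  {8,9}:1  {9,10}:2
  |U|=3: {2,8,9}:3  {2,9,10}:6  {8,9,10}:3
  |U|=4: {2,8,9,10}:12  {7,8,9,10}:3
  |U|=5: {2,7,8,9,10}:15  {5,7,8,9,10}:3  {6,7,8,9,10}:3
  |U|=6: {2,5,7,8,9,10}:18  {2,6,7,8,9,10}:18  {5,6,7,8,9,10}:6
  |U|=7: {2,5,6,7,8,9,10}:42  {4,5,6,7,8,9,10}:6
  |U|=8: {2,4,5,6,7,8,9,10}:48  {3,4,5,6,7,8,9,10}:6
  |U|=9: {1,3,4,5,6,7,8,9,10}:6  {2,3,4,5,6,7,8,9,10}:54
  start at 0(o): 60
  start at 2(b): 6
sum over floor = 66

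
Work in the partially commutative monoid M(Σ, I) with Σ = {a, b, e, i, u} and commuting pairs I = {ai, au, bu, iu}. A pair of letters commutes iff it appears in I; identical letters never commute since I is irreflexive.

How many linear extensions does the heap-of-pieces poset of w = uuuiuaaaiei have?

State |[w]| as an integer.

1260

0(u) covers ∅
1(u) covers 0:u
2(u) covers 1:u
3(i) covers ∅
4(u) covers 2:u
5(a) covers ∅
6(a) covers 5:a
7(a) covers 6:a
8(i) covers 3:i
9(e) covers 4:u, 7:a, 8:i
10(i) covers 9:e
floor of heap: 0:u, 3:i, 5:a
completions by unplaced set U, small U first (add the entries for U minus each lowest piece of U):
  |U|=1: {10}:1
  |U|=2: {9,10}:1
  |U|=3: {4,9,10}:1  {7,9,10}:1  {8,9,10}:1
  |U|=4: {2,4,9,10}:1  {3,8,9,10}:1  {4,7,9,10}:2  {4,8,9,10}:2  {6,7,9,10}:1  {7,8,9,10}:2
  |U|=5: {1,2,4,9,10}:1  {2,4,7,9,10}:3  {2,4,8,9,10}:3  {3,4,8,9,10}:3  {3,7,8,9,10}:3  {4,6,7,9,10}:3  {4,7,8,9,10}:6  {5,6,7,9,10}:1  {6,7,8,9,10}:3
  |U|=6: {0,1,2,4,9,10}:1  {1,2,4,7,9,10}:4  {1,2,4,8,9,10}:4  {2,3,4,8,9,10}:6  {2,4,6,7,9,10}:6  {2,4,7,8,9,10}:12  {3,4,7,8,9,10}:12  {3,6,7,8,9,10}:6  {4,5,6,7,9,10}:4  {4,6,7,8,9,10}:12  {5,6,7,8,9,10}:4
  |U|=7: {0,1,2,4,7,9,10}:5  {0,1,2,4,8,9,10}:5  {1,2,3,4,8,9,10}:10  {1,2,4,6,7,9,10}:10  {1,2,4,7,8,9,10}:20  {2,3,4,7,8,9,10}:30  {2,4,5,6,7,9,10}:10  {2,4,6,7,8,9,10}:30  {3,4,6,7,8,9,10}:30  {3,5,6,7,8,9,10}:10  {4,5,6,7,8,9,10}:20
  |U|=8: {0,1,2,3,4,8,9,10}:15  {0,1,2,4,6,7,9,10}:15  {0,1,2,4,7,8,9,10}:30  {1,2,3,4,7,8,9,10}:60  {1,2,4,5,6,7,9,10}:20  {1,2,4,6,7,8,9,10}:60  {2,3,4,6,7,8,9,10}:90  {2,4,5,6,7,8,9,10}:60  {3,4,5,6,7,8,9,10}:60
  |U|=9: {0,1,2,3,4,7,8,9,10}:105  {0,1,2,4,5,6,7,9,10}:35  {0,1,2,4,6,7,8,9,10}:105  {1,2,3,4,6,7,8,9,10}:210  {1,2,4,5,6,7,8,9,10}:140  {2,3,4,5,6,7,8,9,10}:210
  start at 0(u): 560
  start at 3(i): 280
  start at 5(a): 420
sum over floor = 1260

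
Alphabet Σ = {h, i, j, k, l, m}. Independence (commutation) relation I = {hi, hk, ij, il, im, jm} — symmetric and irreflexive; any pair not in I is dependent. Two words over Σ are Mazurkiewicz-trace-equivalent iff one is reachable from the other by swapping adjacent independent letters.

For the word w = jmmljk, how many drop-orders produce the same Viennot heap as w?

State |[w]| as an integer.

piece 0:j — minimal
piece 1:m — minimal
piece 2:m rests on {1:m}
piece 3:l rests on {0:j, 2:m}
piece 4:j rests on {3:l}
piece 5:k rests on {4:j}
minimal pieces: {0:j, 1:m}
ways to finish when only these pieces remain (= sum over removing one remaining piece with nothing left below it):
  1 left: {5}→1
  2 left: {4,5}→1
  3 left: {3,4,5}→1
  4 left: {0,3,4,5}→1  {2,3,4,5}→1
  placing 0:j first → 1 extensions
  placing 1:m first → 2 extensions
total linear extensions = 3

3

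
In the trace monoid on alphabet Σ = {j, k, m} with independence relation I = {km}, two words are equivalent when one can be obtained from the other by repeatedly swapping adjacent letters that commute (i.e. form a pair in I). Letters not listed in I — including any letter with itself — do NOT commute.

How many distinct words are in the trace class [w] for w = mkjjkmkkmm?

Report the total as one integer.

40

drop 0:m onto floor
drop 1:k onto floor
drop 2:j onto {0:m, 1:k}
drop 3:j onto {2:j}
drop 4:k onto {3:j}
drop 5:m onto {3:j}
drop 6:k onto {4:k}
drop 7:k onto {6:k}
drop 8:m onto {5:m}
drop 9:m onto {8:m}
ground layer = {0:m, 1:k}
drop-orders for the pieces not yet dropped (sum over which currently-grounded one goes next):
  1 to go: {7} 1  {9} 1
  2 to go: {6,7} 1  {7,9} 2  {8,9} 1
  3 to go: {4,6,7} 1  {5,8,9} 1  {6,7,9} 3  {7,8,9} 3
  4 to go: {4,6,7,9} 4  {5,7,8,9} 4  {6,7,8,9} 6
  5 to go: {4,6,7,8,9} 10  {5,6,7,8,9} 10
  6 to go: {4,5,6,7,8,9} 20
  7 to go: {3,4,5,6,7,8,9} 20
  8 to go: {2,3,4,5,6,7,8,9} 20
  if 0:m drops first: 20 orders
  if 1:k drops first: 20 orders
heap linearizations: 40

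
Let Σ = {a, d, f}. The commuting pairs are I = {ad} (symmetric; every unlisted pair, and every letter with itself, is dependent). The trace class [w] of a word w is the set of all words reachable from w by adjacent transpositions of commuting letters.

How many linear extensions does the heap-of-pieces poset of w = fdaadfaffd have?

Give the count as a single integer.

6

piece 0:f — minimal
piece 1:d rests on {0:f}
piece 2:a rests on {0:f}
piece 3:a rests on {2:a}
piece 4:d rests on {1:d}
piece 5:f rests on {3:a, 4:d}
piece 6:a rests on {5:f}
piece 7:f rests on {6:a}
piece 8:f rests on {7:f}
piece 9:d rests on {8:f}
minimal pieces: {0:f}
ways to finish when only these pieces remain (= sum over removing one remaining piece with nothing left below it):
  1 left: {9}→1
  2 left: {8,9}→1
  3 left: {7,8,9}→1
  4 left: {6,7,8,9}→1
  5 left: {5,6,7,8,9}→1
  6 left: {3,5,6,7,8,9}→1  {4,5,6,7,8,9}→1
  7 left: {1,4,5,6,7,8,9}→1  {2,3,5,6,7,8,9}→1  {3,4,5,6,7,8,9}→2
  8 left: {1,3,4,5,6,7,8,9}→3  {2,3,4,5,6,7,8,9}→3
  placing 0:f first → 6 extensions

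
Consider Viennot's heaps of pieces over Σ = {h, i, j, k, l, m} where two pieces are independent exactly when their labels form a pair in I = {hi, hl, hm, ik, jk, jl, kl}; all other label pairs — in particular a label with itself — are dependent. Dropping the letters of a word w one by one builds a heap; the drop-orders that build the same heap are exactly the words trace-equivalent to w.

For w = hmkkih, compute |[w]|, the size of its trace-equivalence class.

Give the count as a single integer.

0(h) covers ∅
1(m) covers ∅
2(k) covers 0:h, 1:m
3(k) covers 2:k
4(i) covers 1:m
5(h) covers 3:k
floor of heap: 0:h, 1:m
completions by unplaced set U, small U first (add the entries for U minus each lowest piece of U):
  |U|=1: {4}:1  {5}:1
  |U|=2: {3,5}:1  {4,5}:2
  |U|=3: {2,3,5}:1  {3,4,5}:3
  |U|=4: {0,2,3,5}:1  {2,3,4,5}:4
  start at 0(h): 4
  start at 1(m): 5
sum over floor = 9

9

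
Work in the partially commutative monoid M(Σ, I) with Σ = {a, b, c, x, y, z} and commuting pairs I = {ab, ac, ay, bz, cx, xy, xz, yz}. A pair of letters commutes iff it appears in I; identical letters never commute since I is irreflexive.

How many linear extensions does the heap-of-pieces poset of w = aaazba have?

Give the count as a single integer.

6

0(a) covers ∅
1(a) covers 0:a
2(a) covers 1:a
3(z) covers 2:a
4(b) covers ∅
5(a) covers 3:z
floor of heap: 0:a, 4:b
completions by unplaced set U, small U first (add the entries for U minus each lowest piece of U):
  |U|=1: {4}:1  {5}:1
  |U|=2: {3,5}:1  {4,5}:2
  |U|=3: {2,3,5}:1  {3,4,5}:3
  |U|=4: {1,2,3,5}:1  {2,3,4,5}:4
  start at 0(a): 5
  start at 4(b): 1
sum over floor = 6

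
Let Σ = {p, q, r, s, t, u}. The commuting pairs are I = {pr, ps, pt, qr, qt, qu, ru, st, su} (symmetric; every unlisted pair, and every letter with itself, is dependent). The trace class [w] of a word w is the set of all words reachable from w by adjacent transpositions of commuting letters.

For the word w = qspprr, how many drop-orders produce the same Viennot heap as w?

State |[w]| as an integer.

10

drop 0:q onto floor
drop 1:s onto {0:q}
drop 2:p onto {0:q}
drop 3:p onto {2:p}
drop 4:r onto {1:s}
drop 5:r onto {4:r}
ground layer = {0:q}
drop-orders for the pieces not yet dropped (sum over which currently-grounded one goes next):
  1 to go: {3} 1  {5} 1
  2 to go: {2,3} 1  {3,5} 2  {4,5} 1
  3 to go: {1,4,5} 1  {2,3,5} 3  {3,4,5} 3
  4 to go: {1,3,4,5} 4  {2,3,4,5} 6
  if 0:q drops first: 10 orders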